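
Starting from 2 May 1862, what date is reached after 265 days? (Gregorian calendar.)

January 22, 1863

May has 31 days: +30 → Jun 1, 1862 (235 left).
Jun has 30 days: +30 → Jul 1, 1862 (205 left).
Jul has 31 days: +31 → Aug 1, 1862 (174 left).
Aug has 31 days: +31 → Sep 1, 1862 (143 left).
Sep has 30 days: +30 → Oct 1, 1862 (113 left).
Oct has 31 days: +31 → Nov 1, 1862 (82 left).
Nov has 30 days: +30 → Dec 1, 1862 (52 left).
Dec has 31 days: +31 → Jan 1, 1863 (21 left).
+21 → Jan 22, 1863.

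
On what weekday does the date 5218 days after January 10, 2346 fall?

Sunday

Jan 10, 2346 is a Thursday.
5218 mod 7 = 3, so 5218 days after a Thursday is Thursday + 3 = Sunday.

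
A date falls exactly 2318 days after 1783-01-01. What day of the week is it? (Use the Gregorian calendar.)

First find the weekday of Jan 1, 1783. Doomsday rule: the anchor day for the 1700s is Sunday. For year 83: 83÷12 = 6 r 11, and 11÷4 = 2, so 6+11+2 = 19.
Sunday + 19 ≡ Friday — that's 1783's doomsday.
In January the doomsday date is Jan 3 (1783 is not a leap year).
Jan 1 is 2 days before Jan 3; 2 mod 7 = 2, so Friday − 2 = Wednesday.
2318 mod 7 = 1, so 2318 days after a Wednesday is Wednesday + 1 = Thursday.

Thursday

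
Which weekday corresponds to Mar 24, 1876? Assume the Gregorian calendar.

Friday

Doomsday rule: the anchor day for the 1800s is Friday. For year 76: 76÷12 = 6 r 4, and 4÷4 = 1, so 6+4+1 = 11.
Friday + 11 ≡ Tuesday — that's 1876's doomsday.
In March the doomsday date is Mar 14.
Mar 24 is 10 days after Mar 14; 10 mod 7 = 3, so Tuesday + 3 = Friday.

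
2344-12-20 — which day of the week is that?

Wednesday

Doomsday rule: the anchor day for the 2300s is Wednesday. For year 44: 44÷12 = 3 r 8, and 8÷4 = 2, so 3+8+2 = 13.
Wednesday + 13 ≡ Tuesday — that's 2344's doomsday.
In December the doomsday date is Dec 12.
Dec 20 is 8 days after Dec 12; 8 mod 7 = 1, so Tuesday + 1 = Wednesday.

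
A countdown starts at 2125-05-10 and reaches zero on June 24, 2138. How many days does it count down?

May 10, 2125 → May 10, 2126: 365 days.
May 10, 2126 → May 10, 2127: 365 days.
May 10, 2127 → May 10, 2128: 366 days (Feb 29, 2128 is in that span).
May 10, 2128 → May 10, 2129: 365 days.
May 10, 2129 → May 10, 2130: 365 days.
May 10, 2130 → May 10, 2131: 365 days.
May 10, 2131 → May 10, 2132: 366 days (Feb 29, 2132 is in that span).
May 10, 2132 → May 10, 2133: 365 days.
May 10, 2133 → May 10, 2134: 365 days.
May 10, 2134 → May 10, 2135: 365 days.
May 10, 2135 → May 10, 2136: 366 days (Feb 29, 2136 is in that span).
May 10, 2136 → May 10, 2137: 365 days.
May 10, 2137 → May 10, 2138: 365 days.
May 10, 2138 → Jun 10, 2138: 31 days (May has 31).
Jun 10, 2138 → Jun 24, 2138: 14 days.
Total: 4793 days.

4793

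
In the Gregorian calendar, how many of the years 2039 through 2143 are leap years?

25

Multiples of 4 in [2039,2143]: 26.
Of those, multiples of 100: 1 (not leap unless ÷400).
Multiples of 400: 0.
Leap years = 26 − 1 + 0 = 25.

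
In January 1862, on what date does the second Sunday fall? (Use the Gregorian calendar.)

January 12, 1862

January 1, 1862 is a Wednesday.
The first Sunday is therefore January 5 (4 days later).
The second Sunday is 5 + 1×7 = January 12.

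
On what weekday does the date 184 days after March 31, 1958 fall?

Wednesday

Mar 31, 1958 is a Monday.
184 mod 7 = 2, so 184 days after a Monday is Monday + 2 = Wednesday.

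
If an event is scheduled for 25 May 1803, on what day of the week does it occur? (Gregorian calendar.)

Doomsday rule: the anchor day for the 1800s is Friday. For year 03: 3÷12 = 0 r 3, and 3÷4 = 0, so 0+3+0 = 3.
Friday + 3 ≡ Monday — that's 1803's doomsday.
In May the doomsday date is May 9.
May 25 is 16 days after May 9; 16 mod 7 = 2, so Monday + 2 = Wednesday.

Wednesday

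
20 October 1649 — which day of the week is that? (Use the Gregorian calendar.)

Wednesday

Doomsday rule: the anchor day for the 1600s is Tuesday. For year 49: 49÷12 = 4 r 1, and 1÷4 = 0, so 4+1+0 = 5.
Tuesday + 5 ≡ Sunday — that's 1649's doomsday.
In October the doomsday date is Oct 10.
Oct 20 is 10 days after Oct 10; 10 mod 7 = 3, so Sunday + 3 = Wednesday.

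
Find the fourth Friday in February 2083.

February 26, 2083

February 1, 2083 is a Monday.
The first Friday is therefore February 5 (4 days later).
The fourth Friday is 5 + 3×7 = February 26.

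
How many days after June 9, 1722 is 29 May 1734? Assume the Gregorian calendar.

Jun 9, 1722 → Jun 9, 1723: 365 days.
Jun 9, 1723 → Jun 9, 1724: 366 days (Feb 29, 1724 is in that span).
Jun 9, 1724 → Jun 9, 1725: 365 days.
Jun 9, 1725 → Jun 9, 1726: 365 days.
Jun 9, 1726 → Jun 9, 1727: 365 days.
Jun 9, 1727 → Jun 9, 1728: 366 days (Feb 29, 1728 is in that span).
Jun 9, 1728 → Jun 9, 1729: 365 days.
Jun 9, 1729 → Jun 9, 1730: 365 days.
Jun 9, 1730 → Jun 9, 1731: 365 days.
Jun 9, 1731 → Jun 9, 1732: 366 days (Feb 29, 1732 is in that span).
Jun 9, 1732 → Jun 9, 1733: 365 days.
Jun 9, 1733 → Jul 9, 1733: 30 days (June has 30).
Jul 9, 1733 → Aug 9, 1733: 31 days (July has 31).
Aug 9, 1733 → Sep 9, 1733: 31 days (August has 31).
Sep 9, 1733 → Oct 9, 1733: 30 days (September has 30).
Oct 9, 1733 → Nov 9, 1733: 31 days (October has 31).
Nov 9, 1733 → Dec 9, 1733: 30 days (November has 30).
Dec 9, 1733 → Jan 9, 1734: 31 days (December has 31).
Jan 9, 1734 → Feb 9, 1734: 31 days (January has 31).
Feb 9, 1734 → Mar 9, 1734: 28 days (February has 28).
Mar 9, 1734 → Apr 9, 1734: 31 days (March has 31).
Apr 9, 1734 → May 9, 1734: 30 days (April has 30).
May 9, 1734 → May 29, 1734: 20 days.
Total: 4372 days.

4372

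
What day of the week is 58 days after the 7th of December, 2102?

Saturday

Dec 7, 2102 is a Thursday.
58 mod 7 = 2, so 58 days after a Thursday is Thursday + 2 = Saturday.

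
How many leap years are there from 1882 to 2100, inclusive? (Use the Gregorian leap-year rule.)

Multiples of 4 in [1882,2100]: 55.
Of those, multiples of 100: 3 (not leap unless ÷400).
Multiples of 400: 1.
Leap years = 55 − 3 + 1 = 53.

53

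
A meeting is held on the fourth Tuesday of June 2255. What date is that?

June 1, 2255 is a Friday.
The first Tuesday is therefore June 5 (4 days later).
The fourth Tuesday is 5 + 3×7 = June 26.

June 26, 2255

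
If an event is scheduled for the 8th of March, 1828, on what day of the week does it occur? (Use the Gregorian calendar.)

Doomsday rule: the anchor day for the 1800s is Friday. For year 28: 28÷12 = 2 r 4, and 4÷4 = 1, so 2+4+1 = 7.
Friday + 7 ≡ Friday — that's 1828's doomsday.
In March the doomsday date is Mar 14.
Mar 8 is 6 days before Mar 14; 6 mod 7 = 6, so Friday − 6 = Saturday.

Saturday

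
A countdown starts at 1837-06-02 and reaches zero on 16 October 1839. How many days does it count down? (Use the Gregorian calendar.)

866

Jun 2, 1837 → Jun 2, 1838: 365 days.
Jun 2, 1838 → Jun 2, 1839: 365 days.
Jun 2, 1839 → Jul 2, 1839: 30 days (June has 30).
Jul 2, 1839 → Aug 2, 1839: 31 days (July has 31).
Aug 2, 1839 → Sep 2, 1839: 31 days (August has 31).
Sep 2, 1839 → Oct 2, 1839: 30 days (September has 30).
Oct 2, 1839 → Oct 16, 1839: 14 days.
Total: 866 days.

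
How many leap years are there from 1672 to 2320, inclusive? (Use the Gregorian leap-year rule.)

Multiples of 4 in [1672,2320]: 163.
Of those, multiples of 100: 7 (not leap unless ÷400).
Multiples of 400: 1.
Leap years = 163 − 7 + 1 = 157.

157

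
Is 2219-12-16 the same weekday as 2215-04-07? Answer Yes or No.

From Apr 7, 2215 to Dec 16, 2219 is 1714 days.
1714 mod 7 = 6, so they are different weekdays.
(Apr 7, 2215 is a Friday; Dec 16, 2219 is a Thursday.)

No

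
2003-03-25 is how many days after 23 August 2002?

214

Aug 23, 2002 → Sep 23, 2002: 31 days (August has 31).
Sep 23, 2002 → Oct 23, 2002: 30 days (September has 30).
Oct 23, 2002 → Nov 23, 2002: 31 days (October has 31).
Nov 23, 2002 → Dec 23, 2002: 30 days (November has 30).
Dec 23, 2002 → Jan 23, 2003: 31 days (December has 31).
Jan 23, 2003 → Feb 23, 2003: 31 days (January has 31).
Feb 23, 2003 → Mar 23, 2003: 28 days (February has 28).
Mar 23, 2003 → Mar 25, 2003: 2 days.
Total: 214 days.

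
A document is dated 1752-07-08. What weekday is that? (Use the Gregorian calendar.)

Doomsday rule: the anchor day for the 1700s is Sunday. For year 52: 52÷12 = 4 r 4, and 4÷4 = 1, so 4+4+1 = 9.
Sunday + 9 ≡ Tuesday — that's 1752's doomsday.
In July the doomsday date is Jul 11.
Jul 8 is 3 days before Jul 11; 3 mod 7 = 3, so Tuesday − 3 = Saturday.

Saturday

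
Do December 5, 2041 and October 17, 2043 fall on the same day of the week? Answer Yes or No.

From Dec 5, 2041 to Oct 17, 2043 is 681 days.
681 mod 7 = 2, so they are different weekdays.
(Dec 5, 2041 is a Thursday; Oct 17, 2043 is a Saturday.)

No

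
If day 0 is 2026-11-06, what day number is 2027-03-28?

Nov 6, 2026 → Dec 6, 2026: 30 days (November has 30).
Dec 6, 2026 → Jan 6, 2027: 31 days (December has 31).
Jan 6, 2027 → Feb 6, 2027: 31 days (January has 31).
Feb 6, 2027 → Mar 6, 2027: 28 days (February has 28).
Mar 6, 2027 → Mar 28, 2027: 22 days.
Total: 142 days.

142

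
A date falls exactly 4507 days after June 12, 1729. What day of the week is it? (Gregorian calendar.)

Saturday

First find the weekday of Jun 12, 1729. Doomsday rule: the anchor day for the 1700s is Sunday. For year 29: 29÷12 = 2 r 5, and 5÷4 = 1, so 2+5+1 = 8.
Sunday + 8 ≡ Monday — that's 1729's doomsday.
In June the doomsday date is Jun 6.
Jun 12 is 6 days after Jun 6; 6 mod 7 = 6, so Monday + 6 = Sunday.
4507 mod 7 = 6, so 4507 days after a Sunday is Sunday + 6 = Saturday.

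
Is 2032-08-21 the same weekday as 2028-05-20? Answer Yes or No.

From May 20, 2028 to Aug 21, 2032 is 1554 days.
1554 mod 7 = 0, so they are the same weekday.
(May 20, 2028 is a Saturday; Aug 21, 2032 is a Saturday.)

Yes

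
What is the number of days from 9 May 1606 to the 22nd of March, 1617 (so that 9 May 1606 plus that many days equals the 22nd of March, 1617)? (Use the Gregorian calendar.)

3970

May 9, 1606 → May 9, 1607: 365 days.
May 9, 1607 → May 9, 1608: 366 days (Feb 29, 1608 is in that span).
May 9, 1608 → May 9, 1609: 365 days.
May 9, 1609 → May 9, 1610: 365 days.
May 9, 1610 → May 9, 1611: 365 days.
May 9, 1611 → May 9, 1612: 366 days (Feb 29, 1612 is in that span).
May 9, 1612 → May 9, 1613: 365 days.
May 9, 1613 → May 9, 1614: 365 days.
May 9, 1614 → May 9, 1615: 365 days.
May 9, 1615 → May 9, 1616: 366 days (Feb 29, 1616 is in that span).
May 9, 1616 → Jun 9, 1616: 31 days (May has 31).
Jun 9, 1616 → Jul 9, 1616: 30 days (June has 30).
Jul 9, 1616 → Aug 9, 1616: 31 days (July has 31).
Aug 9, 1616 → Sep 9, 1616: 31 days (August has 31).
Sep 9, 1616 → Oct 9, 1616: 30 days (September has 30).
Oct 9, 1616 → Nov 9, 1616: 31 days (October has 31).
Nov 9, 1616 → Dec 9, 1616: 30 days (November has 30).
Dec 9, 1616 → Jan 9, 1617: 31 days (December has 31).
Jan 9, 1617 → Feb 9, 1617: 31 days (January has 31).
Feb 9, 1617 → Mar 9, 1617: 28 days (February has 28).
Mar 9, 1617 → Mar 22, 1617: 13 days.
Total: 3970 days.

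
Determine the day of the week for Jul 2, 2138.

Doomsday rule: the anchor day for the 2100s is Sunday. For year 38: 38÷12 = 3 r 2, and 2÷4 = 0, so 3+2+0 = 5.
Sunday + 5 ≡ Friday — that's 2138's doomsday.
In July the doomsday date is Jul 11.
Jul 2 is 9 days before Jul 11; 9 mod 7 = 2, so Friday − 2 = Wednesday.

Wednesday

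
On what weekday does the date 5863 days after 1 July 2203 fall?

Tuesday

Jul 1, 2203 is a Friday.
5863 mod 7 = 4, so 5863 days after a Friday is Friday + 4 = Tuesday.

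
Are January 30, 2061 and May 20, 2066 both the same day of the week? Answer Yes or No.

From Jan 30, 2061 to May 20, 2066 is 1936 days.
1936 mod 7 = 4, so they are different weekdays.
(Jan 30, 2061 is a Sunday; May 20, 2066 is a Thursday.)

No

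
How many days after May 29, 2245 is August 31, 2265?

May 29, 2245 → May 29, 2246: 365 days.
May 29, 2246 → May 29, 2247: 365 days.
May 29, 2247 → May 29, 2248: 366 days (Feb 29, 2248 is in that span).
May 29, 2248 → May 29, 2249: 365 days.
May 29, 2249 → May 29, 2250: 365 days.
May 29, 2250 → May 29, 2251: 365 days.
May 29, 2251 → May 29, 2252: 366 days (Feb 29, 2252 is in that span).
May 29, 2252 → May 29, 2253: 365 days.
May 29, 2253 → May 29, 2254: 365 days.
May 29, 2254 → May 29, 2255: 365 days.
May 29, 2255 → May 29, 2256: 366 days (Feb 29, 2256 is in that span).
May 29, 2256 → May 29, 2257: 365 days.
May 29, 2257 → May 29, 2258: 365 days.
May 29, 2258 → May 29, 2259: 365 days.
May 29, 2259 → May 29, 2260: 366 days (Feb 29, 2260 is in that span).
May 29, 2260 → May 29, 2261: 365 days.
May 29, 2261 → May 29, 2262: 365 days.
May 29, 2262 → May 29, 2263: 365 days.
May 29, 2263 → May 29, 2264: 366 days (Feb 29, 2264 is in that span).
May 29, 2264 → May 29, 2265: 365 days.
May 29, 2265 → Jun 29, 2265: 31 days (May has 31).
Jun 29, 2265 → Jul 29, 2265: 30 days (June has 30).
Jul 29, 2265 → Aug 29, 2265: 31 days (July has 31).
Aug 29, 2265 → Aug 31, 2265: 2 days.
Total: 7399 days.

7399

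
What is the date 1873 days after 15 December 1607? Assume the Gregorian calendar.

January 30, 1613

+366 (one year; includes Feb 29, 1608) → Dec 15, 1608 (1507 left).
+365 (one year) → Dec 15, 1609 (1142 left).
+365 (one year) → Dec 15, 1610 (777 left).
+365 (one year) → Dec 15, 1611 (412 left).
+366 (one year; includes Feb 29, 1612) → Dec 15, 1612 (46 left).
Dec has 31 days: +17 → Jan 1, 1613 (29 left).
+29 → Jan 30, 1613.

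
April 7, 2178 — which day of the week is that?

Tuesday

Doomsday rule: the anchor day for the 2100s is Sunday. For year 78: 78÷12 = 6 r 6, and 6÷4 = 1, so 6+6+1 = 13.
Sunday + 13 ≡ Saturday — that's 2178's doomsday.
In April the doomsday date is Apr 4.
Apr 7 is 3 days after Apr 4; 3 mod 7 = 3, so Saturday + 3 = Tuesday.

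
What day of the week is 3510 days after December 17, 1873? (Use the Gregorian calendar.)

Saturday

First find the weekday of Dec 17, 1873. Doomsday rule: the anchor day for the 1800s is Friday. For year 73: 73÷12 = 6 r 1, and 1÷4 = 0, so 6+1+0 = 7.
Friday + 7 ≡ Friday — that's 1873's doomsday.
In December the doomsday date is Dec 12.
Dec 17 is 5 days after Dec 12; 5 mod 7 = 5, so Friday + 5 = Wednesday.
3510 mod 7 = 3, so 3510 days after a Wednesday is Wednesday + 3 = Saturday.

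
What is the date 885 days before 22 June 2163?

January 18, 2161

−365 (one year) → Jun 22, 2162 (520 left).
−365 (one year) → Jun 22, 2161 (155 left).
−22 → May 31, 2161 (end of May, 31 days; 133 left).
−31 → Apr 30, 2161 (end of Apr, 30 days; 102 left).
−30 → Mar 31, 2161 (end of Mar, 31 days; 72 left).
−31 → Feb 28, 2161 (end of Feb, 28 days; 41 left).
−28 → Jan 31, 2161 (end of Jan, 31 days; 13 left).
−13 → Jan 18, 2161.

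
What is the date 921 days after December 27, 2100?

July 6, 2103

+365 (one year) → Dec 27, 2101 (556 left).
+365 (one year) → Dec 27, 2102 (191 left).
Dec has 31 days: +5 → Jan 1, 2103 (186 left).
Jan has 31 days: +31 → Feb 1, 2103 (155 left).
Feb has 28 days: +28 → Mar 1, 2103 (127 left).
Mar has 31 days: +31 → Apr 1, 2103 (96 left).
Apr has 30 days: +30 → May 1, 2103 (66 left).
May has 31 days: +31 → Jun 1, 2103 (35 left).
Jun has 30 days: +30 → Jul 1, 2103 (5 left).
+5 → Jul 6, 2103.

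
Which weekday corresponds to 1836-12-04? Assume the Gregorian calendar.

Doomsday rule: the anchor day for the 1800s is Friday. For year 36: 36÷12 = 3 r 0, and 0÷4 = 0, so 3+0+0 = 3.
Friday + 3 ≡ Monday — that's 1836's doomsday.
In December the doomsday date is Dec 12.
Dec 4 is 8 days before Dec 12; 8 mod 7 = 1, so Monday − 1 = Sunday.

Sunday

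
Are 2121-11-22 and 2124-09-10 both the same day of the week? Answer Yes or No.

From Nov 22, 2121 to Sep 10, 2124 is 1023 days.
1023 mod 7 = 1, so they are different weekdays.
(Nov 22, 2121 is a Saturday; Sep 10, 2124 is a Sunday.)

No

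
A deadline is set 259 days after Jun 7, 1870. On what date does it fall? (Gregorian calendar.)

February 21, 1871

Jun has 30 days: +24 → Jul 1, 1870 (235 left).
Jul has 31 days: +31 → Aug 1, 1870 (204 left).
Aug has 31 days: +31 → Sep 1, 1870 (173 left).
Sep has 30 days: +30 → Oct 1, 1870 (143 left).
Oct has 31 days: +31 → Nov 1, 1870 (112 left).
Nov has 30 days: +30 → Dec 1, 1870 (82 left).
Dec has 31 days: +31 → Jan 1, 1871 (51 left).
Jan has 31 days: +31 → Feb 1, 1871 (20 left).
+20 → Feb 21, 1871.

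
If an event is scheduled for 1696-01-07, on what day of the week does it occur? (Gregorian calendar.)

Saturday

Doomsday rule: the anchor day for the 1600s is Tuesday. For year 96: 96÷12 = 8 r 0, and 0÷4 = 0, so 8+0+0 = 8.
Tuesday + 8 ≡ Wednesday — that's 1696's doomsday.
In January the doomsday date is Jan 4 (1696 is a leap year (divisible by 4)).
Jan 7 is 3 days after Jan 4; 3 mod 7 = 3, so Wednesday + 3 = Saturday.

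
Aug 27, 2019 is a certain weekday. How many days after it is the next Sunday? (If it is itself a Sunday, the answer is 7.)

Aug 27, 2019 is a Tuesday.
From Tuesday to the next Sunday is 5 days.

5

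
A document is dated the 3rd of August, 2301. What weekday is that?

Doomsday rule: the anchor day for the 2300s is Wednesday. For year 01: 1÷12 = 0 r 1, and 1÷4 = 0, so 0+1+0 = 1.
Wednesday + 1 ≡ Thursday — that's 2301's doomsday.
In August the doomsday date is Aug 8.
Aug 3 is 5 days before Aug 8; 5 mod 7 = 5, so Thursday − 5 = Saturday.

Saturday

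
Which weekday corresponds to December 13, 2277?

Doomsday rule: the anchor day for the 2200s is Friday. For year 77: 77÷12 = 6 r 5, and 5÷4 = 1, so 6+5+1 = 12.
Friday + 12 ≡ Wednesday — that's 2277's doomsday.
In December the doomsday date is Dec 12.
Dec 13 is 1 day after Dec 12; 1 mod 7 = 1, so Wednesday + 1 = Thursday.

Thursday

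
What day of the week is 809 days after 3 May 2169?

First find the weekday of May 3, 2169. Doomsday rule: the anchor day for the 2100s is Sunday. For year 69: 69÷12 = 5 r 9, and 9÷4 = 2, so 5+9+2 = 16.
Sunday + 16 ≡ Tuesday — that's 2169's doomsday.
In May the doomsday date is May 9.
May 3 is 6 days before May 9; 6 mod 7 = 6, so Tuesday − 6 = Wednesday.
809 mod 7 = 4, so 809 days after a Wednesday is Wednesday + 4 = Sunday.

Sunday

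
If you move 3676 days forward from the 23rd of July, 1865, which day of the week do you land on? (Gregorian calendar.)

First find the weekday of Jul 23, 1865. Doomsday rule: the anchor day for the 1800s is Friday. For year 65: 65÷12 = 5 r 5, and 5÷4 = 1, so 5+5+1 = 11.
Friday + 11 ≡ Tuesday — that's 1865's doomsday.
In July the doomsday date is Jul 11.
Jul 23 is 12 days after Jul 11; 12 mod 7 = 5, so Tuesday + 5 = Sunday.
3676 mod 7 = 1, so 3676 days after a Sunday is Sunday + 1 = Monday.

Monday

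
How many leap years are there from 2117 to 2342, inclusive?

Multiples of 4 in [2117,2342]: 56.
Of those, multiples of 100: 2 (not leap unless ÷400).
Multiples of 400: 0.
Leap years = 56 − 2 + 0 = 54.

54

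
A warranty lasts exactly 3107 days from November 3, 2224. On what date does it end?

+365 (one year) → Nov 3, 2225 (2742 left).
+365 (one year) → Nov 3, 2226 (2377 left).
+365 (one year) → Nov 3, 2227 (2012 left).
+366 (one year; includes Feb 29, 2228) → Nov 3, 2228 (1646 left).
+365 (one year) → Nov 3, 2229 (1281 left).
+365 (one year) → Nov 3, 2230 (916 left).
+365 (one year) → Nov 3, 2231 (551 left).
+366 (one year; includes Feb 29, 2232) → Nov 3, 2232 (185 left).
Nov has 30 days: +28 → Dec 1, 2232 (157 left).
Dec has 31 days: +31 → Jan 1, 2233 (126 left).
Jan has 31 days: +31 → Feb 1, 2233 (95 left).
Feb has 28 days: +28 → Mar 1, 2233 (67 left).
Mar has 31 days: +31 → Apr 1, 2233 (36 left).
Apr has 30 days: +30 → May 1, 2233 (6 left).
+6 → May 7, 2233.

May 7, 2233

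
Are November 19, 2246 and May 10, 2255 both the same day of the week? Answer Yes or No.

From Nov 19, 2246 to May 10, 2255 is 3094 days.
3094 mod 7 = 0, so they are the same weekday.
(Nov 19, 2246 is a Thursday; May 10, 2255 is a Thursday.)

Yes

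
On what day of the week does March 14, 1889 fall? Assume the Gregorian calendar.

Doomsday rule: the anchor day for the 1800s is Friday. For year 89: 89÷12 = 7 r 5, and 5÷4 = 1, so 7+5+1 = 13.
Friday + 13 ≡ Thursday — that's 1889's doomsday.
In March the doomsday date is Mar 14.
Mar 14 is the doomsday itself: Thursday.

Thursday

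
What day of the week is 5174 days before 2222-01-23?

Tuesday

First find the weekday of Jan 23, 2222. Doomsday rule: the anchor day for the 2200s is Friday. For year 22: 22÷12 = 1 r 10, and 10÷4 = 2, so 1+10+2 = 13.
Friday + 13 ≡ Thursday — that's 2222's doomsday.
In January the doomsday date is Jan 3 (2222 is not a leap year).
Jan 23 is 20 days after Jan 3; 20 mod 7 = 6, so Thursday + 6 = Wednesday.
5174 mod 7 = 1, so 5174 days before a Wednesday is Wednesday − 1 = Tuesday.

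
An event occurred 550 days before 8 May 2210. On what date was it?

November 4, 2208

−365 (one year) → May 8, 2209 (185 left).
−8 → Apr 30, 2209 (end of Apr, 30 days; 177 left).
−30 → Mar 31, 2209 (end of Mar, 31 days; 147 left).
−31 → Feb 28, 2209 (end of Feb, 28 days; 116 left).
−28 → Jan 31, 2209 (end of Jan, 31 days; 88 left).
−31 → Dec 31, 2208 (end of Dec, 31 days; 57 left).
−31 → Nov 30, 2208 (end of Nov, 30 days; 26 left).
−26 → Nov 4, 2208.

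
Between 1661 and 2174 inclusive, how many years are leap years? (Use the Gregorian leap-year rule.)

Multiples of 4 in [1661,2174]: 128.
Of those, multiples of 100: 5 (not leap unless ÷400).
Multiples of 400: 1.
Leap years = 128 − 5 + 1 = 124.

124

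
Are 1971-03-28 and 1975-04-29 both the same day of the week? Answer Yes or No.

From Mar 28, 1971 to Apr 29, 1975 is 1493 days.
1493 mod 7 = 2, so they are different weekdays.
(Mar 28, 1971 is a Sunday; Apr 29, 1975 is a Tuesday.)

No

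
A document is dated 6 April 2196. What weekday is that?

Wednesday

Doomsday rule: the anchor day for the 2100s is Sunday. For year 96: 96÷12 = 8 r 0, and 0÷4 = 0, so 8+0+0 = 8.
Sunday + 8 ≡ Monday — that's 2196's doomsday.
In April the doomsday date is Apr 4.
Apr 6 is 2 days after Apr 4; 2 mod 7 = 2, so Monday + 2 = Wednesday.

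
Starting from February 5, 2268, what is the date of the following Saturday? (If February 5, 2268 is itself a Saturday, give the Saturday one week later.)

Feb 5, 2268 is a Wednesday.
From Wednesday to the next Saturday is 3 days.
Feb 5, 2268 + 3 = Feb 8, 2268.

February 8, 2268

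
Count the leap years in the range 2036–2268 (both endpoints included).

Multiples of 4 in [2036,2268]: 59.
Of those, multiples of 100: 2 (not leap unless ÷400).
Multiples of 400: 0.
Leap years = 59 − 2 + 0 = 57.

57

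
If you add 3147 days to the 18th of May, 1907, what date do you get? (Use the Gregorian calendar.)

+366 (one year; includes Feb 29, 1908) → May 18, 1908 (2781 left).
+365 (one year) → May 18, 1909 (2416 left).
+365 (one year) → May 18, 1910 (2051 left).
+365 (one year) → May 18, 1911 (1686 left).
+366 (one year; includes Feb 29, 1912) → May 18, 1912 (1320 left).
+365 (one year) → May 18, 1913 (955 left).
+365 (one year) → May 18, 1914 (590 left).
+365 (one year) → May 18, 1915 (225 left).
May has 31 days: +14 → Jun 1, 1915 (211 left).
Jun has 30 days: +30 → Jul 1, 1915 (181 left).
Jul has 31 days: +31 → Aug 1, 1915 (150 left).
Aug has 31 days: +31 → Sep 1, 1915 (119 left).
Sep has 30 days: +30 → Oct 1, 1915 (89 left).
Oct has 31 days: +31 → Nov 1, 1915 (58 left).
Nov has 30 days: +30 → Dec 1, 1915 (28 left).
+28 → Dec 29, 1915.

December 29, 1915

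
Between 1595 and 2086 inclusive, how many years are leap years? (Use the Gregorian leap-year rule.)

120

Multiples of 4 in [1595,2086]: 123.
Of those, multiples of 100: 5 (not leap unless ÷400).
Multiples of 400: 2.
Leap years = 123 − 5 + 2 = 120.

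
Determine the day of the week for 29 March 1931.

January 1, 1931 is a Thursday.
Jan 1, 1931 → Feb 1, 1931: 31 days (January has 31).
Feb 1, 1931 → Mar 1, 1931: 28 days (February has 28).
Mar 1, 1931 → Mar 29, 1931: 28 days.
Total: 87 days.
87 mod 7 = 3, so Thursday + 3 = Sunday.

Sunday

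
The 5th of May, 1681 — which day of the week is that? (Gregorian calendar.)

Doomsday rule: the anchor day for the 1600s is Tuesday. For year 81: 81÷12 = 6 r 9, and 9÷4 = 2, so 6+9+2 = 17.
Tuesday + 17 ≡ Friday — that's 1681's doomsday.
In May the doomsday date is May 9.
May 5 is 4 days before May 9; 4 mod 7 = 4, so Friday − 4 = Monday.

Monday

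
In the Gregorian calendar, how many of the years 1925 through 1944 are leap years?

Multiples of 4 in [1925,1944]: 5.
Of those, multiples of 100: 0 (not leap unless ÷400).
Multiples of 400: 0.
Leap years = 5 − 0 + 0 = 5.

5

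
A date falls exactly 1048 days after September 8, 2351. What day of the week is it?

Sep 8, 2351 is a Saturday.
1048 mod 7 = 5, so 1048 days after a Saturday is Saturday + 5 = Thursday.

Thursday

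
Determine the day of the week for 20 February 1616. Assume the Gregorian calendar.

Saturday

Doomsday rule: the anchor day for the 1600s is Tuesday. For year 16: 16÷12 = 1 r 4, and 4÷4 = 1, so 1+4+1 = 6.
Tuesday + 6 ≡ Monday — that's 1616's doomsday.
In February the doomsday date is Feb 29 (1616 is a leap year (divisible by 4)).
Feb 20 is 9 days before Feb 29; 9 mod 7 = 2, so Monday − 2 = Saturday.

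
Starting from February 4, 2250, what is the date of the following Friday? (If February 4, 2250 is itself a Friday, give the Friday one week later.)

Feb 4, 2250 is a Monday.
From Monday to the next Friday is 4 days.
Feb 4, 2250 + 4 = Feb 8, 2250.

February 8, 2250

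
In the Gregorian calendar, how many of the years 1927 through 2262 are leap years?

Multiples of 4 in [1927,2262]: 84.
Of those, multiples of 100: 3 (not leap unless ÷400).
Multiples of 400: 1.
Leap years = 84 − 3 + 1 = 82.

82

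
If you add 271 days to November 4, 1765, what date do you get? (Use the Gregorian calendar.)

Nov has 30 days: +27 → Dec 1, 1765 (244 left).
Dec has 31 days: +31 → Jan 1, 1766 (213 left).
Jan has 31 days: +31 → Feb 1, 1766 (182 left).
Feb has 28 days: +28 → Mar 1, 1766 (154 left).
Mar has 31 days: +31 → Apr 1, 1766 (123 left).
Apr has 30 days: +30 → May 1, 1766 (93 left).
May has 31 days: +31 → Jun 1, 1766 (62 left).
Jun has 30 days: +30 → Jul 1, 1766 (32 left).
Jul has 31 days: +31 → Aug 1, 1766 (1 left).
+1 → Aug 2, 1766.

August 2, 1766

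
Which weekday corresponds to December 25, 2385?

Wednesday

Doomsday rule: the anchor day for the 2300s is Wednesday. For year 85: 85÷12 = 7 r 1, and 1÷4 = 0, so 7+1+0 = 8.
Wednesday + 8 ≡ Thursday — that's 2385's doomsday.
In December the doomsday date is Dec 12.
Dec 25 is 13 days after Dec 12; 13 mod 7 = 6, so Thursday + 6 = Wednesday.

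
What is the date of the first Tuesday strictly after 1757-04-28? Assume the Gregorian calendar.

May 3, 1757

Apr 28, 1757 is a Thursday.
From Thursday to the next Tuesday is 5 days.
Apr 28, 1757 + 5 = May 3, 1757.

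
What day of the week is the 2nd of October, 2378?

Doomsday rule: the anchor day for the 2300s is Wednesday. For year 78: 78÷12 = 6 r 6, and 6÷4 = 1, so 6+6+1 = 13.
Wednesday + 13 ≡ Tuesday — that's 2378's doomsday.
In October the doomsday date is Oct 10.
Oct 2 is 8 days before Oct 10; 8 mod 7 = 1, so Tuesday − 1 = Monday.

Monday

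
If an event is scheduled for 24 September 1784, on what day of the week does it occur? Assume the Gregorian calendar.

Friday

Doomsday rule: the anchor day for the 1700s is Sunday. For year 84: 84÷12 = 7 r 0, and 0÷4 = 0, so 7+0+0 = 7.
Sunday + 7 ≡ Sunday — that's 1784's doomsday.
In September the doomsday date is Sep 5.
Sep 24 is 19 days after Sep 5; 19 mod 7 = 5, so Sunday + 5 = Friday.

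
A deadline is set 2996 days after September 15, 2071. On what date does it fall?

November 28, 2079

+366 (one year; includes Feb 29, 2072) → Sep 15, 2072 (2630 left).
+365 (one year) → Sep 15, 2073 (2265 left).
+365 (one year) → Sep 15, 2074 (1900 left).
+365 (one year) → Sep 15, 2075 (1535 left).
+366 (one year; includes Feb 29, 2076) → Sep 15, 2076 (1169 left).
+365 (one year) → Sep 15, 2077 (804 left).
+365 (one year) → Sep 15, 2078 (439 left).
+365 (one year) → Sep 15, 2079 (74 left).
Sep has 30 days: +16 → Oct 1, 2079 (58 left).
Oct has 31 days: +31 → Nov 1, 2079 (27 left).
+27 → Nov 28, 2079.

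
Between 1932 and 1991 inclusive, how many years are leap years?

Multiples of 4 in [1932,1991]: 15.
Of those, multiples of 100: 0 (not leap unless ÷400).
Multiples of 400: 0.
Leap years = 15 − 0 + 0 = 15.

15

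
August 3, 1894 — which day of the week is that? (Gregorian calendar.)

Doomsday rule: the anchor day for the 1800s is Friday. For year 94: 94÷12 = 7 r 10, and 10÷4 = 2, so 7+10+2 = 19.
Friday + 19 ≡ Wednesday — that's 1894's doomsday.
In August the doomsday date is Aug 8.
Aug 3 is 5 days before Aug 8; 5 mod 7 = 5, so Wednesday − 5 = Friday.

Friday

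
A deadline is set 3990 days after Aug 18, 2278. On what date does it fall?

+365 (one year) → Aug 18, 2279 (3625 left).
+366 (one year; includes Feb 29, 2280) → Aug 18, 2280 (3259 left).
+365 (one year) → Aug 18, 2281 (2894 left).
+365 (one year) → Aug 18, 2282 (2529 left).
+365 (one year) → Aug 18, 2283 (2164 left).
+366 (one year; includes Feb 29, 2284) → Aug 18, 2284 (1798 left).
+365 (one year) → Aug 18, 2285 (1433 left).
+365 (one year) → Aug 18, 2286 (1068 left).
+365 (one year) → Aug 18, 2287 (703 left).
+366 (one year; includes Feb 29, 2288) → Aug 18, 2288 (337 left).
Aug has 31 days: +14 → Sep 1, 2288 (323 left).
Sep has 30 days: +30 → Oct 1, 2288 (293 left).
Oct has 31 days: +31 → Nov 1, 2288 (262 left).
Nov has 30 days: +30 → Dec 1, 2288 (232 left).
Dec has 31 days: +31 → Jan 1, 2289 (201 left).
Jan has 31 days: +31 → Feb 1, 2289 (170 left).
Feb has 28 days: +28 → Mar 1, 2289 (142 left).
Mar has 31 days: +31 → Apr 1, 2289 (111 left).
Apr has 30 days: +30 → May 1, 2289 (81 left).
May has 31 days: +31 → Jun 1, 2289 (50 left).
Jun has 30 days: +30 → Jul 1, 2289 (20 left).
+20 → Jul 21, 2289.

July 21, 2289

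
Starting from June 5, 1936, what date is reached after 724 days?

May 30, 1938

+365 (one year) → Jun 5, 1937 (359 left).
Jun has 30 days: +26 → Jul 1, 1937 (333 left).
Jul has 31 days: +31 → Aug 1, 1937 (302 left).
Aug has 31 days: +31 → Sep 1, 1937 (271 left).
Sep has 30 days: +30 → Oct 1, 1937 (241 left).
Oct has 31 days: +31 → Nov 1, 1937 (210 left).
Nov has 30 days: +30 → Dec 1, 1937 (180 left).
Dec has 31 days: +31 → Jan 1, 1938 (149 left).
Jan has 31 days: +31 → Feb 1, 1938 (118 left).
Feb has 28 days: +28 → Mar 1, 1938 (90 left).
Mar has 31 days: +31 → Apr 1, 1938 (59 left).
Apr has 30 days: +30 → May 1, 1938 (29 left).
+29 → May 30, 1938.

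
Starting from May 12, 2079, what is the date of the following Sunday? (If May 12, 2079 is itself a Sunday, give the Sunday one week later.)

May 14, 2079

May 12, 2079 is a Friday.
From Friday to the next Sunday is 2 days.
May 12, 2079 + 2 = May 14, 2079.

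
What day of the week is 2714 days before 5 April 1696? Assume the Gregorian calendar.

Saturday

Apr 5, 1696 is a Thursday.
2714 mod 7 = 5, so 2714 days before a Thursday is Thursday − 5 = Saturday.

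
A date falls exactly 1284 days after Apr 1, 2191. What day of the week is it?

Apr 1, 2191 is a Friday.
1284 mod 7 = 3, so 1284 days after a Friday is Friday + 3 = Monday.

Monday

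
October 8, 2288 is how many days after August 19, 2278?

Aug 19, 2278 → Aug 19, 2279: 365 days.
Aug 19, 2279 → Aug 19, 2280: 366 days (Feb 29, 2280 is in that span).
Aug 19, 2280 → Aug 19, 2281: 365 days.
Aug 19, 2281 → Aug 19, 2282: 365 days.
Aug 19, 2282 → Aug 19, 2283: 365 days.
Aug 19, 2283 → Aug 19, 2284: 366 days (Feb 29, 2284 is in that span).
Aug 19, 2284 → Aug 19, 2285: 365 days.
Aug 19, 2285 → Aug 19, 2286: 365 days.
Aug 19, 2286 → Aug 19, 2287: 365 days.
Aug 19, 2287 → Aug 19, 2288: 366 days (Feb 29, 2288 is in that span).
Aug 19, 2288 → Sep 19, 2288: 31 days (August has 31).
Sep 19, 2288 → Oct 8, 2288: 19 days.
Total: 3703 days.

3703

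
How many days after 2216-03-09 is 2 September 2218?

907

Mar 9, 2216 → Mar 9, 2217: 365 days.
Mar 9, 2217 → Mar 9, 2218: 365 days.
Mar 9, 2218 → Apr 9, 2218: 31 days (March has 31).
Apr 9, 2218 → May 9, 2218: 30 days (April has 30).
May 9, 2218 → Jun 9, 2218: 31 days (May has 31).
Jun 9, 2218 → Jul 9, 2218: 30 days (June has 30).
Jul 9, 2218 → Aug 9, 2218: 31 days (July has 31).
Aug 9, 2218 → Sep 2, 2218: 24 days.
Total: 907 days.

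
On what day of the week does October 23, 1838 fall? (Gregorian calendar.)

Doomsday rule: the anchor day for the 1800s is Friday. For year 38: 38÷12 = 3 r 2, and 2÷4 = 0, so 3+2+0 = 5.
Friday + 5 ≡ Wednesday — that's 1838's doomsday.
In October the doomsday date is Oct 10.
Oct 23 is 13 days after Oct 10; 13 mod 7 = 6, so Wednesday + 6 = Tuesday.

Tuesday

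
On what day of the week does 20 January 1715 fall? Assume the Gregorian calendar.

Doomsday rule: the anchor day for the 1700s is Sunday. For year 15: 15÷12 = 1 r 3, and 3÷4 = 0, so 1+3+0 = 4.
Sunday + 4 ≡ Thursday — that's 1715's doomsday.
In January the doomsday date is Jan 3 (1715 is not a leap year).
Jan 20 is 17 days after Jan 3; 17 mod 7 = 3, so Thursday + 3 = Sunday.

Sunday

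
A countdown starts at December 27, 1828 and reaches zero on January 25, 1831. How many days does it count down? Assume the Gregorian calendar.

759

Dec 27, 1828 → Dec 27, 1829: 365 days.
Dec 27, 1829 → Jan 27, 1830: 31 days (December has 31).
Jan 27, 1830 → Feb 27, 1830: 31 days (January has 31).
Feb 27, 1830 → Mar 27, 1830: 28 days (February has 28).
Mar 27, 1830 → Apr 27, 1830: 31 days (March has 31).
Apr 27, 1830 → May 27, 1830: 30 days (April has 30).
May 27, 1830 → Jun 27, 1830: 31 days (May has 31).
Jun 27, 1830 → Jul 27, 1830: 30 days (June has 30).
Jul 27, 1830 → Aug 27, 1830: 31 days (July has 31).
Aug 27, 1830 → Sep 27, 1830: 31 days (August has 31).
Sep 27, 1830 → Oct 27, 1830: 30 days (September has 30).
Oct 27, 1830 → Nov 27, 1830: 31 days (October has 31).
Nov 27, 1830 → Dec 27, 1830: 30 days (November has 30).
Dec 27, 1830 → Jan 25, 1831: 29 days.
Total: 759 days.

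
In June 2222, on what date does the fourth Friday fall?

June 1, 2222 is a Saturday.
The first Friday is therefore June 7 (6 days later).
The fourth Friday is 7 + 3×7 = June 28.

June 28, 2222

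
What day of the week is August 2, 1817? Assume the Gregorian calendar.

Doomsday rule: the anchor day for the 1800s is Friday. For year 17: 17÷12 = 1 r 5, and 5÷4 = 1, so 1+5+1 = 7.
Friday + 7 ≡ Friday — that's 1817's doomsday.
In August the doomsday date is Aug 8.
Aug 2 is 6 days before Aug 8; 6 mod 7 = 6, so Friday − 6 = Saturday.

Saturday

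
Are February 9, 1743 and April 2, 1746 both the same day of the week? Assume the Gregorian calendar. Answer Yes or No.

From Feb 9, 1743 to Apr 2, 1746 is 1148 days.
1148 mod 7 = 0, so they are the same weekday.
(Feb 9, 1743 is a Saturday; Apr 2, 1746 is a Saturday.)

Yes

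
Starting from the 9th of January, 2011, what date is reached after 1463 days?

+365 (one year) → Jan 9, 2012 (1098 left).
+366 (one year; includes Feb 29, 2012) → Jan 9, 2013 (732 left).
+365 (one year) → Jan 9, 2014 (367 left).
Jan has 31 days: +23 → Feb 1, 2014 (344 left).
Feb has 28 days: +28 → Mar 1, 2014 (316 left).
Mar has 31 days: +31 → Apr 1, 2014 (285 left).
Apr has 30 days: +30 → May 1, 2014 (255 left).
May has 31 days: +31 → Jun 1, 2014 (224 left).
Jun has 30 days: +30 → Jul 1, 2014 (194 left).
Jul has 31 days: +31 → Aug 1, 2014 (163 left).
Aug has 31 days: +31 → Sep 1, 2014 (132 left).
Sep has 30 days: +30 → Oct 1, 2014 (102 left).
Oct has 31 days: +31 → Nov 1, 2014 (71 left).
Nov has 30 days: +30 → Dec 1, 2014 (41 left).
Dec has 31 days: +31 → Jan 1, 2015 (10 left).
+10 → Jan 11, 2015.

January 11, 2015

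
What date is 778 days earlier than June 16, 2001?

April 30, 1999

−365 (one year) → Jun 16, 2000 (413 left).
−366 (one year; includes Feb 29, 2000) → Jun 16, 1999 (47 left).
−16 → May 31, 1999 (end of May, 31 days; 31 left).
−31 → Apr 30, 1999 (end of Apr, 30 days; 0 left).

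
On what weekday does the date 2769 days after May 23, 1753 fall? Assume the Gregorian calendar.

First find the weekday of May 23, 1753. Doomsday rule: the anchor day for the 1700s is Sunday. For year 53: 53÷12 = 4 r 5, and 5÷4 = 1, so 4+5+1 = 10.
Sunday + 10 ≡ Wednesday — that's 1753's doomsday.
In May the doomsday date is May 9.
May 23 is 14 days after May 9; 14 mod 7 = 0, so Wednesday + 0 = Wednesday.
2769 mod 7 = 4, so 2769 days after a Wednesday is Wednesday + 4 = Sunday.

Sunday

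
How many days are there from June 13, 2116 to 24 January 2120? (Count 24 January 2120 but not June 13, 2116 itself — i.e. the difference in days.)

1320

Jun 13, 2116 → Jun 13, 2117: 365 days.
Jun 13, 2117 → Jun 13, 2118: 365 days.
Jun 13, 2118 → Jun 13, 2119: 365 days.
Jun 13, 2119 → Jul 13, 2119: 30 days (June has 30).
Jul 13, 2119 → Aug 13, 2119: 31 days (July has 31).
Aug 13, 2119 → Sep 13, 2119: 31 days (August has 31).
Sep 13, 2119 → Oct 13, 2119: 30 days (September has 30).
Oct 13, 2119 → Nov 13, 2119: 31 days (October has 31).
Nov 13, 2119 → Dec 13, 2119: 30 days (November has 30).
Dec 13, 2119 → Jan 13, 2120: 31 days (December has 31).
Jan 13, 2120 → Jan 24, 2120: 11 days.
Total: 1320 days.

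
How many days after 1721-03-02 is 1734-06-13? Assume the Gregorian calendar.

Mar 2, 1721 → Mar 2, 1722: 365 days.
Mar 2, 1722 → Mar 2, 1723: 365 days.
Mar 2, 1723 → Mar 2, 1724: 366 days (Feb 29, 1724 is in that span).
Mar 2, 1724 → Mar 2, 1725: 365 days.
Mar 2, 1725 → Mar 2, 1726: 365 days.
Mar 2, 1726 → Mar 2, 1727: 365 days.
Mar 2, 1727 → Mar 2, 1728: 366 days (Feb 29, 1728 is in that span).
Mar 2, 1728 → Mar 2, 1729: 365 days.
Mar 2, 1729 → Mar 2, 1730: 365 days.
Mar 2, 1730 → Mar 2, 1731: 365 days.
Mar 2, 1731 → Mar 2, 1732: 366 days (Feb 29, 1732 is in that span).
Mar 2, 1732 → Mar 2, 1733: 365 days.
Mar 2, 1733 → Mar 2, 1734: 365 days.
Mar 2, 1734 → Apr 2, 1734: 31 days (March has 31).
Apr 2, 1734 → May 2, 1734: 30 days (April has 30).
May 2, 1734 → Jun 2, 1734: 31 days (May has 31).
Jun 2, 1734 → Jun 13, 1734: 11 days.
Total: 4851 days.

4851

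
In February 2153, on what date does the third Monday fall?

February 19, 2153

February 1, 2153 is a Thursday.
The first Monday is therefore February 5 (4 days later).
The third Monday is 5 + 2×7 = February 19.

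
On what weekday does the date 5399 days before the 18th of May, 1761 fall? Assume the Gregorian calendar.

Saturday

First find the weekday of May 18, 1761. Doomsday rule: the anchor day for the 1700s is Sunday. For year 61: 61÷12 = 5 r 1, and 1÷4 = 0, so 5+1+0 = 6.
Sunday + 6 ≡ Saturday — that's 1761's doomsday.
In May the doomsday date is May 9.
May 18 is 9 days after May 9; 9 mod 7 = 2, so Saturday + 2 = Monday.
5399 mod 7 = 2, so 5399 days before a Monday is Monday − 2 = Saturday.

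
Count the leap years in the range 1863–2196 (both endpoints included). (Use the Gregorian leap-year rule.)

82

Multiples of 4 in [1863,2196]: 84.
Of those, multiples of 100: 3 (not leap unless ÷400).
Multiples of 400: 1.
Leap years = 84 − 3 + 1 = 82.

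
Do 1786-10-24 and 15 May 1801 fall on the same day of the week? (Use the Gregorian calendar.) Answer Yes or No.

From Oct 24, 1786 to May 15, 1801 is 5316 days.
5316 mod 7 = 3, so they are different weekdays.
(Oct 24, 1786 is a Tuesday; May 15, 1801 is a Friday.)

No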